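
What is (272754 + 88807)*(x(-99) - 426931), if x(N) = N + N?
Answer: -154433188369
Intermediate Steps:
x(N) = 2*N
(272754 + 88807)*(x(-99) - 426931) = (272754 + 88807)*(2*(-99) - 426931) = 361561*(-198 - 426931) = 361561*(-427129) = -154433188369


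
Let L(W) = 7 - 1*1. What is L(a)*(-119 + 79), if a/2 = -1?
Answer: -240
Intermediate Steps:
a = -2 (a = 2*(-1) = -2)
L(W) = 6 (L(W) = 7 - 1 = 6)
L(a)*(-119 + 79) = 6*(-119 + 79) = 6*(-40) = -240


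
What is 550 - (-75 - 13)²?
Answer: -7194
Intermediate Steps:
550 - (-75 - 13)² = 550 - 1*(-88)² = 550 - 1*7744 = 550 - 7744 = -7194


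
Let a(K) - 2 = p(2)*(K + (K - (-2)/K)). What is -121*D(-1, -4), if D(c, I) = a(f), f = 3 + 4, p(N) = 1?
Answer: -13794/7 ≈ -1970.6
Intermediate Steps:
f = 7
a(K) = 2 + 2*K + 2/K (a(K) = 2 + 1*(K + (K - (-2)/K)) = 2 + 1*(K + (K + 2/K)) = 2 + 1*(2*K + 2/K) = 2 + (2*K + 2/K) = 2 + 2*K + 2/K)
D(c, I) = 114/7 (D(c, I) = 2 + 2*7 + 2/7 = 2 + 14 + 2*(⅐) = 2 + 14 + 2/7 = 114/7)
-121*D(-1, -4) = -121*114/7 = -13794/7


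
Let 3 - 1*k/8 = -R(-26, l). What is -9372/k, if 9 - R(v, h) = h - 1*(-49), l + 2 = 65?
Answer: 2343/200 ≈ 11.715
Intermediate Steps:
l = 63 (l = -2 + 65 = 63)
R(v, h) = -40 - h (R(v, h) = 9 - (h - 1*(-49)) = 9 - (h + 49) = 9 - (49 + h) = 9 + (-49 - h) = -40 - h)
k = -800 (k = 24 - (-8)*(-40 - 1*63) = 24 - (-8)*(-40 - 63) = 24 - (-8)*(-103) = 24 - 8*103 = 24 - 824 = -800)
-9372/k = -9372/(-800) = -9372*(-1/800) = 2343/200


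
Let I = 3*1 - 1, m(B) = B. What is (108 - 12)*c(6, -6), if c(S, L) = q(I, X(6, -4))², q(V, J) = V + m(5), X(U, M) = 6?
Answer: 4704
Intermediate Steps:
I = 2 (I = 3 - 1 = 2)
q(V, J) = 5 + V (q(V, J) = V + 5 = 5 + V)
c(S, L) = 49 (c(S, L) = (5 + 2)² = 7² = 49)
(108 - 12)*c(6, -6) = (108 - 12)*49 = 96*49 = 4704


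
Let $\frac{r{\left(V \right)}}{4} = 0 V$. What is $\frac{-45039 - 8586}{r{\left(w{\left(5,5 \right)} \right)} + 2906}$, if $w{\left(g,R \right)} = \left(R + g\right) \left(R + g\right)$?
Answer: $- \frac{53625}{2906} \approx -18.453$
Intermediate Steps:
$w{\left(g,R \right)} = \left(R + g\right)^{2}$
$r{\left(V \right)} = 0$ ($r{\left(V \right)} = 4 \cdot 0 V = 4 \cdot 0 = 0$)
$\frac{-45039 - 8586}{r{\left(w{\left(5,5 \right)} \right)} + 2906} = \frac{-45039 - 8586}{0 + 2906} = - \frac{53625}{2906}$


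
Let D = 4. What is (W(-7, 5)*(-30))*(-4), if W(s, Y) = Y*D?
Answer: 2400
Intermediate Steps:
W(s, Y) = 4*Y (W(s, Y) = Y*4 = 4*Y)
(W(-7, 5)*(-30))*(-4) = ((4*5)*(-30))*(-4) = (20*(-30))*(-4) = -600*(-4) = 2400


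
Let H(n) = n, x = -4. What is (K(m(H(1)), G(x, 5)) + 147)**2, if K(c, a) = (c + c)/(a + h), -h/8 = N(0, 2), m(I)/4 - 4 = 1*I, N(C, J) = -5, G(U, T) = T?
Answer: 1771561/81 ≈ 21871.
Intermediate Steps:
m(I) = 16 + 4*I (m(I) = 16 + 4*(1*I) = 16 + 4*I)
h = 40 (h = -8*(-5) = 40)
K(c, a) = 2*c/(40 + a) (K(c, a) = (c + c)/(a + 40) = (2*c)/(40 + a) = 2*c/(40 + a))
(K(m(H(1)), G(x, 5)) + 147)**2 = (2*(16 + 4*1)/(40 + 5) + 147)**2 = (2*(16 + 4)/45 + 147)**2 = (2*20*(1/45) + 147)**2 = (8/9 + 147)**2 = (1331/9)**2 = 1771561/81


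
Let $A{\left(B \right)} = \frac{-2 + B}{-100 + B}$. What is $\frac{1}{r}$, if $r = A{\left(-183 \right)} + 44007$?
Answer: $\frac{283}{12454166} \approx 2.2723 \cdot 10^{-5}$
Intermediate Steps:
$A{\left(B \right)} = \frac{-2 + B}{-100 + B}$
$r = \frac{12454166}{283}$ ($r = \frac{-2 - 183}{-100 - 183} + 44007 = \frac{1}{-283} \left(-185\right) + 44007 = \left(- \frac{1}{283}\right) \left(-185\right) + 44007 = \frac{185}{283} + 44007 = \frac{12454166}{283} \approx 44008.0$)
$\frac{1}{r} = \frac{1}{\frac{12454166}{283}} = \frac{283}{12454166}$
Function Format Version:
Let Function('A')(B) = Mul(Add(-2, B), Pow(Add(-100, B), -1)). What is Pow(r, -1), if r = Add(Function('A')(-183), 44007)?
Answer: Rational(283, 12454166) ≈ 2.2723e-5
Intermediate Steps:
Function('A')(B) = Mul(Pow(Add(-100, B), -1), Add(-2, B))
r = Rational(12454166, 283) (r = Add(Mul(Pow(Add(-100, -183), -1), Add(-2, -183)), 44007) = Add(Mul(Pow(-283, -1), -185), 44007) = Add(Mul(Rational(-1, 283), -185), 44007) = Add(Rational(185, 283), 44007) = Rational(12454166, 283) ≈ 44008.)
Pow(r, -1) = Pow(Rational(12454166, 283), -1) = Rational(283, 12454166)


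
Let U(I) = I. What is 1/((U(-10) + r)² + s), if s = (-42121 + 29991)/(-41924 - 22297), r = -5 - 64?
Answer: 64221/400815391 ≈ 0.00016023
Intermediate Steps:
r = -69
s = 12130/64221 (s = -12130/(-64221) = -12130*(-1/64221) = 12130/64221 ≈ 0.18888)
1/((U(-10) + r)² + s) = 1/((-10 - 69)² + 12130/64221) = 1/((-79)² + 12130/64221) = 1/(6241 + 12130/64221) = 1/(400815391/64221) = 64221/400815391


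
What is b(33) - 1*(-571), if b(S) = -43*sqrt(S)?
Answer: 571 - 43*sqrt(33) ≈ 323.98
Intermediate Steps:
b(33) - 1*(-571) = -43*sqrt(33) - 1*(-571) = -43*sqrt(33) + 571 = 571 - 43*sqrt(33)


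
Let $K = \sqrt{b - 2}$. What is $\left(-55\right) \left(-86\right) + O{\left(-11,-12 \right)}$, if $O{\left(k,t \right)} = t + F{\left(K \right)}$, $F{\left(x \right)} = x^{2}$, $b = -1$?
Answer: $4715$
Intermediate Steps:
$K = i \sqrt{3}$ ($K = \sqrt{-1 - 2} = \sqrt{-3} = i \sqrt{3} \approx 1.732 i$)
$O{\left(k,t \right)} = -3 + t$ ($O{\left(k,t \right)} = t + \left(i \sqrt{3}\right)^{2} = t - 3 = -3 + t$)
$\left(-55\right) \left(-86\right) + O{\left(-11,-12 \right)} = \left(-55\right) \left(-86\right) - 15 = 4730 - 15 = 4715$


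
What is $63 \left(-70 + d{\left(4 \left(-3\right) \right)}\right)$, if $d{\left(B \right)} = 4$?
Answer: $-4158$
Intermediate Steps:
$63 \left(-70 + d{\left(4 \left(-3\right) \right)}\right) = 63 \left(-70 + 4\right) = 63 \left(-66\right) = -4158$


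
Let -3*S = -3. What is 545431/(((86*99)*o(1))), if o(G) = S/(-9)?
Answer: -545431/946 ≈ -576.57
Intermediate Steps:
S = 1 (S = -⅓*(-3) = 1)
o(G) = -⅑ (o(G) = 1/(-9) = 1*(-⅑) = -⅑)
545431/(((86*99)*o(1))) = 545431/(((86*99)*(-⅑))) = 545431/((8514*(-⅑))) = 545431/(-946) = 545431*(-1/946) = -545431/946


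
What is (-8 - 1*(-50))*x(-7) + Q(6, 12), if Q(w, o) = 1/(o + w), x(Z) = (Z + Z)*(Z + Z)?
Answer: 148177/18 ≈ 8232.1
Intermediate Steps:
x(Z) = 4*Z² (x(Z) = (2*Z)*(2*Z) = 4*Z²)
(-8 - 1*(-50))*x(-7) + Q(6, 12) = (-8 - 1*(-50))*(4*(-7)²) + 1/(12 + 6) = (-8 + 50)*(4*49) + 1/18 = 42*196 + 1/18 = 8232 + 1/18 = 148177/18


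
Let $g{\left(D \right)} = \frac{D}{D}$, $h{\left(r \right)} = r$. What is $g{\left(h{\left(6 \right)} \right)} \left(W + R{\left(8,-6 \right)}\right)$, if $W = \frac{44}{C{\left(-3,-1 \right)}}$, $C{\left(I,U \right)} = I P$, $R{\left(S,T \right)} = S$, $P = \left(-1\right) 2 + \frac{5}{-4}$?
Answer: $\frac{488}{39} \approx 12.513$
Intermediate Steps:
$P = - \frac{13}{4}$ ($P = -2 + 5 \left(- \frac{1}{4}\right) = -2 - \frac{5}{4} = - \frac{13}{4} \approx -3.25$)
$g{\left(D \right)} = 1$
$C{\left(I,U \right)} = - \frac{13 I}{4}$ ($C{\left(I,U \right)} = I \left(- \frac{13}{4}\right) = - \frac{13 I}{4}$)
$W = \frac{176}{39}$ ($W = \frac{44}{\left(- \frac{13}{4}\right) \left(-3\right)} = \frac{44}{\frac{39}{4}} = 44 \cdot \frac{4}{39} = \frac{176}{39} \approx 4.5128$)
$g{\left(h{\left(6 \right)} \right)} \left(W + R{\left(8,-6 \right)}\right) = 1 \left(\frac{176}{39} + 8\right) = 1 \cdot \frac{488}{39} = \frac{488}{39}$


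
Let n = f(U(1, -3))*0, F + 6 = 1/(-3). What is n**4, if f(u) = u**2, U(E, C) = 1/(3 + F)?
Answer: 0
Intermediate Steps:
F = -19/3 (F = -6 + 1/(-3) = -6 - 1/3 = -19/3 ≈ -6.3333)
U(E, C) = -3/10 (U(E, C) = 1/(3 - 19/3) = 1/(-10/3) = -3/10)
n = 0 (n = (-3/10)**2*0 = (9/100)*0 = 0)
n**4 = 0**4 = 0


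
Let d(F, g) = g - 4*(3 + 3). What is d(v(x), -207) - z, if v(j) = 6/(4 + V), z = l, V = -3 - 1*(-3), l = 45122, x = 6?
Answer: -45353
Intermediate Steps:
V = 0 (V = -3 + 3 = 0)
z = 45122
v(j) = 3/2 (v(j) = 6/(4 + 0) = 6/4 = (¼)*6 = 3/2)
d(F, g) = -24 + g (d(F, g) = g - 4*6 = g - 1*24 = g - 24 = -24 + g)
d(v(x), -207) - z = (-24 - 207) - 1*45122 = -231 - 45122 = -45353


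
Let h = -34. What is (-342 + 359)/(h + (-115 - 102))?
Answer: -17/251 ≈ -0.067729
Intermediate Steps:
(-342 + 359)/(h + (-115 - 102)) = (-342 + 359)/(-34 + (-115 - 102)) = 17/(-34 - 217) = 17/(-251) = 17*(-1/251) = -17/251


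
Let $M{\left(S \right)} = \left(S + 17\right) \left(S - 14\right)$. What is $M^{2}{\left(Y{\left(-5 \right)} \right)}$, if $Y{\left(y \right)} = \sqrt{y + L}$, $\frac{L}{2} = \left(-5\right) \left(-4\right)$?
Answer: $41524 - 1218 \sqrt{35} \approx 34318.0$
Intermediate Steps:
$L = 40$ ($L = 2 \left(\left(-5\right) \left(-4\right)\right) = 2 \cdot 20 = 40$)
$Y{\left(y \right)} = \sqrt{40 + y}$ ($Y{\left(y \right)} = \sqrt{y + 40} = \sqrt{40 + y}$)
$M{\left(S \right)} = \left(-14 + S\right) \left(17 + S\right)$ ($M{\left(S \right)} = \left(17 + S\right) \left(-14 + S\right) = \left(-14 + S\right) \left(17 + S\right)$)
$M^{2}{\left(Y{\left(-5 \right)} \right)} = \left(-238 + \left(\sqrt{40 - 5}\right)^{2} + 3 \sqrt{40 - 5}\right)^{2} = \left(-238 + \left(\sqrt{35}\right)^{2} + 3 \sqrt{35}\right)^{2} = \left(-238 + 35 + 3 \sqrt{35}\right)^{2} = \left(-203 + 3 \sqrt{35}\right)^{2}$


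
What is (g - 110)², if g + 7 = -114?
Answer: 53361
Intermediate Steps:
g = -121 (g = -7 - 114 = -121)
(g - 110)² = (-121 - 110)² = (-231)² = 53361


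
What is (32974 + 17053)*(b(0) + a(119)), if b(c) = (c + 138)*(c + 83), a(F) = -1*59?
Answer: 570057665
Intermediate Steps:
a(F) = -59
b(c) = (83 + c)*(138 + c) (b(c) = (138 + c)*(83 + c) = (83 + c)*(138 + c))
(32974 + 17053)*(b(0) + a(119)) = (32974 + 17053)*((11454 + 0**2 + 221*0) - 59) = 50027*((11454 + 0 + 0) - 59) = 50027*(11454 - 59) = 50027*11395 = 570057665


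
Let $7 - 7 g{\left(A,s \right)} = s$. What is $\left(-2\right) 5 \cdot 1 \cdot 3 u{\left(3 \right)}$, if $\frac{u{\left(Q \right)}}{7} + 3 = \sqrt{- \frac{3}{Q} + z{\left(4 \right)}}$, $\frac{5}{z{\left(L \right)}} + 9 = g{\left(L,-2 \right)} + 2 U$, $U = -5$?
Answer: $630 - \frac{105 i \sqrt{4929}}{31} \approx 630.0 - 237.8 i$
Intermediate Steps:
$g{\left(A,s \right)} = 1 - \frac{s}{7}$
$z{\left(L \right)} = - \frac{35}{124}$ ($z{\left(L \right)} = \frac{5}{-9 + \left(\left(1 - - \frac{2}{7}\right) + 2 \left(-5\right)\right)} = \frac{5}{-9 + \left(\left(1 + \frac{2}{7}\right) - 10\right)} = \frac{5}{-9 + \left(\frac{9}{7} - 10\right)} = \frac{5}{-9 - \frac{61}{7}} = \frac{5}{- \frac{124}{7}} = 5 \left(- \frac{7}{124}\right) = - \frac{35}{124}$)
$u{\left(Q \right)} = -21 + 7 \sqrt{- \frac{35}{124} - \frac{3}{Q}}$ ($u{\left(Q \right)} = -21 + 7 \sqrt{- \frac{3}{Q} - \frac{35}{124}} = -21 + 7 \sqrt{- \frac{35}{124} - \frac{3}{Q}}$)
$\left(-2\right) 5 \cdot 1 \cdot 3 u{\left(3 \right)} = \left(-2\right) 5 \cdot 1 \cdot 3 \left(-21 + \frac{7 \sqrt{-1085 - \frac{11532}{3}}}{62}\right) = \left(-10\right) 1 \cdot 3 \left(-21 + \frac{7 \sqrt{-1085 - 3844}}{62}\right) = - 10 \cdot 3 \left(-21 + \frac{7 \sqrt{-1085 - 3844}}{62}\right) = - 10 \cdot 3 \left(-21 + \frac{7 \sqrt{-4929}}{62}\right) = - 10 \cdot 3 \left(-21 + \frac{7 i \sqrt{4929}}{62}\right) = - 10 \left(-63 + \frac{21 i \sqrt{4929}}{62}\right) = 630 - \frac{105 i \sqrt{4929}}{31}$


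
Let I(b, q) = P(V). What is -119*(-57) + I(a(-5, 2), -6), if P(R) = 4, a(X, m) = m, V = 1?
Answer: 6787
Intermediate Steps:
I(b, q) = 4
-119*(-57) + I(a(-5, 2), -6) = -119*(-57) + 4 = 6783 + 4 = 6787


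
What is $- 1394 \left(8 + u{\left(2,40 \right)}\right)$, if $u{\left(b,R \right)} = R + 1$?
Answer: $-68306$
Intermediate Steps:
$u{\left(b,R \right)} = 1 + R$
$- 1394 \left(8 + u{\left(2,40 \right)}\right) = - 1394 \left(8 + \left(1 + 40\right)\right) = - 1394 \left(8 + 41\right) = \left(-1394\right) 49 = -68306$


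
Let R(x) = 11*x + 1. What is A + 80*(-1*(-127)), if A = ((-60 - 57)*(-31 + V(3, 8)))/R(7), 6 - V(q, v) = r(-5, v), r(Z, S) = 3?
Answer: 10202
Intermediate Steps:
V(q, v) = 3 (V(q, v) = 6 - 1*3 = 6 - 3 = 3)
R(x) = 1 + 11*x
A = 42 (A = ((-60 - 57)*(-31 + 3))/(1 + 11*7) = (-117*(-28))/(1 + 77) = 3276/78 = 3276*(1/78) = 42)
A + 80*(-1*(-127)) = 42 + 80*(-1*(-127)) = 42 + 80*127 = 42 + 10160 = 10202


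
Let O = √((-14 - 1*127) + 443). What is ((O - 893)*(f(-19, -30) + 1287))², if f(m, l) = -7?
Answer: 1307035238400 - 2926182400*√302 ≈ 1.2562e+12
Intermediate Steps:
O = √302 (O = √((-14 - 127) + 443) = √(-141 + 443) = √302 ≈ 17.378)
((O - 893)*(f(-19, -30) + 1287))² = ((√302 - 893)*(-7 + 1287))² = ((-893 + √302)*1280)² = (-1143040 + 1280*√302)²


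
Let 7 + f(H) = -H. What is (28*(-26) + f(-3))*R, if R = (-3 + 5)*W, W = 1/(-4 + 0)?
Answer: 366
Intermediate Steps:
W = -1/4 (W = 1/(-4) = -1/4 ≈ -0.25000)
R = -1/2 (R = (-3 + 5)*(-1/4) = 2*(-1/4) = -1/2 ≈ -0.50000)
f(H) = -7 - H
(28*(-26) + f(-3))*R = (28*(-26) + (-7 - 1*(-3)))*(-1/2) = (-728 + (-7 + 3))*(-1/2) = (-728 - 4)*(-1/2) = -732*(-1/2) = 366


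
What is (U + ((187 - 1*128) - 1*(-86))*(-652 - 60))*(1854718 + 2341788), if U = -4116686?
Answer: -17708944778556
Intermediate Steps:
(U + ((187 - 1*128) - 1*(-86))*(-652 - 60))*(1854718 + 2341788) = (-4116686 + ((187 - 1*128) - 1*(-86))*(-652 - 60))*(1854718 + 2341788) = (-4116686 + ((187 - 128) + 86)*(-712))*4196506 = (-4116686 + (59 + 86)*(-712))*4196506 = (-4116686 + 145*(-712))*4196506 = (-4116686 - 103240)*4196506 = -4219926*4196506 = -17708944778556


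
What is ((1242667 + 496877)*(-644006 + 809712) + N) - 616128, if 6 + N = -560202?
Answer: 288251701728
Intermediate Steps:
N = -560208 (N = -6 - 560202 = -560208)
((1242667 + 496877)*(-644006 + 809712) + N) - 616128 = ((1242667 + 496877)*(-644006 + 809712) - 560208) - 616128 = (1739544*165706 - 560208) - 616128 = (288252878064 - 560208) - 616128 = 288252317856 - 616128 = 288251701728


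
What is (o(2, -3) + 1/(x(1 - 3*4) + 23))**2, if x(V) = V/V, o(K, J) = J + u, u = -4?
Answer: 27889/576 ≈ 48.418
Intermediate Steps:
o(K, J) = -4 + J (o(K, J) = J - 4 = -4 + J)
x(V) = 1
(o(2, -3) + 1/(x(1 - 3*4) + 23))**2 = ((-4 - 3) + 1/(1 + 23))**2 = (-7 + 1/24)**2 = (-167/24)**2 = 27889/576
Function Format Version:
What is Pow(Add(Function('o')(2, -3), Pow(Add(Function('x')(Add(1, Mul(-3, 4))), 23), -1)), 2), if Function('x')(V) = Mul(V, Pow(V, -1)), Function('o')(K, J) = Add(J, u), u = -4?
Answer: Rational(27889, 576) ≈ 48.418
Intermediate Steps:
Function('o')(K, J) = Add(-4, J) (Function('o')(K, J) = Add(J, -4) = Add(-4, J))
Function('x')(V) = 1
Pow(Add(Function('o')(2, -3), Pow(Add(Function('x')(Add(1, Mul(-3, 4))), 23), -1)), 2) = Pow(Add(Add(-4, -3), Pow(Add(1, 23), -1)), 2) = Pow(Add(-7, Pow(24, -1)), 2) = Pow(Add(-7, Rational(1, 24)), 2) = Pow(Rational(-167, 24), 2) = Rational(27889, 576)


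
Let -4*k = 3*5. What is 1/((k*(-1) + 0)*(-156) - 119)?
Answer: -1/704 ≈ -0.0014205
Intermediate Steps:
k = -15/4 (k = -3*5/4 = -¼*15 = -15/4 ≈ -3.7500)
1/((k*(-1) + 0)*(-156) - 119) = 1/((-15/4*(-1) + 0)*(-156) - 119) = 1/((15/4 + 0)*(-156) - 119) = 1/((15/4)*(-156) - 119) = 1/(-585 - 119) = 1/(-704) = -1/704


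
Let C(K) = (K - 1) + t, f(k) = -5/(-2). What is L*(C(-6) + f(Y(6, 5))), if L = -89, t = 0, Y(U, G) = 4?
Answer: 801/2 ≈ 400.50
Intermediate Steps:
f(k) = 5/2 (f(k) = -5*(-½) = 5/2)
C(K) = -1 + K (C(K) = (K - 1) + 0 = (-1 + K) + 0 = -1 + K)
L*(C(-6) + f(Y(6, 5))) = -89*((-1 - 6) + 5/2) = -89*(-7 + 5/2) = -89*(-9/2) = 801/2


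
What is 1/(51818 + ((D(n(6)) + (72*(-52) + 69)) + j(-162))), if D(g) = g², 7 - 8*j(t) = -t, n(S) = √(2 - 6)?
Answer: 8/384957 ≈ 2.0782e-5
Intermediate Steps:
n(S) = 2*I (n(S) = √(-4) = 2*I)
j(t) = 7/8 + t/8 (j(t) = 7/8 - (-1)*t/8 = 7/8 + t/8)
1/(51818 + ((D(n(6)) + (72*(-52) + 69)) + j(-162))) = 1/(51818 + (((2*I)² + (72*(-52) + 69)) + (7/8 + (⅛)*(-162)))) = 1/(51818 + ((-4 + (-3744 + 69)) + (7/8 - 81/4))) = 1/(51818 + ((-4 - 3675) - 155/8)) = 1/(51818 + (-3679 - 155/8)) = 1/(51818 - 29587/8) = 1/(384957/8) = 8/384957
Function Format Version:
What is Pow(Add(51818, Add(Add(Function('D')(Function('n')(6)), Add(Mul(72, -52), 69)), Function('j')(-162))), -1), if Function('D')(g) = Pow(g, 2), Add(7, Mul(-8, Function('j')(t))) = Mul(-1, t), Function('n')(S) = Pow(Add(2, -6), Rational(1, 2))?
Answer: Rational(8, 384957) ≈ 2.0782e-5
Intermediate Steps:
Function('n')(S) = Mul(2, I) (Function('n')(S) = Pow(-4, Rational(1, 2)) = Mul(2, I))
Function('j')(t) = Add(Rational(7, 8), Mul(Rational(1, 8), t)) (Function('j')(t) = Add(Rational(7, 8), Mul(Rational(-1, 8), Mul(-1, t))) = Add(Rational(7, 8), Mul(Rational(1, 8), t)))
Pow(Add(51818, Add(Add(Function('D')(Function('n')(6)), Add(Mul(72, -52), 69)), Function('j')(-162))), -1) = Pow(Add(51818, Add(Add(Pow(Mul(2, I), 2), Add(Mul(72, -52), 69)), Add(Rational(7, 8), Mul(Rational(1, 8), -162)))), -1) = Pow(Add(51818, Add(Add(-4, Add(-3744, 69)), Add(Rational(7, 8), Rational(-81, 4)))), -1) = Pow(Add(51818, Add(Add(-4, -3675), Rational(-155, 8))), -1) = Pow(Add(51818, Add(-3679, Rational(-155, 8))), -1) = Pow(Add(51818, Rational(-29587, 8)), -1) = Pow(Rational(384957, 8), -1) = Rational(8, 384957)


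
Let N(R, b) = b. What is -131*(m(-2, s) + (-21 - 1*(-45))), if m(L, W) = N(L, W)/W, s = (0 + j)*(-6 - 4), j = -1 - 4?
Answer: -3275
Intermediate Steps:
j = -5
s = 50 (s = (0 - 5)*(-6 - 4) = -5*(-10) = 50)
m(L, W) = 1 (m(L, W) = W/W = 1)
-131*(m(-2, s) + (-21 - 1*(-45))) = -131*(1 + (-21 - 1*(-45))) = -131*(1 + (-21 + 45)) = -131*(1 + 24) = -131*25 = -3275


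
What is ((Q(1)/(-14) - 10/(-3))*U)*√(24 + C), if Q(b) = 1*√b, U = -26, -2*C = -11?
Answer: -1781*√118/42 ≈ -460.63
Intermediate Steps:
C = 11/2 (C = -½*(-11) = 11/2 ≈ 5.5000)
Q(b) = √b
((Q(1)/(-14) - 10/(-3))*U)*√(24 + C) = ((√1/(-14) - 10/(-3))*(-26))*√(24 + 11/2) = ((1*(-1/14) - 10*(-⅓))*(-26))*√(59/2) = ((-1/14 + 10/3)*(-26))*(√118/2) = ((137/42)*(-26))*(√118/2) = -1781*√118/42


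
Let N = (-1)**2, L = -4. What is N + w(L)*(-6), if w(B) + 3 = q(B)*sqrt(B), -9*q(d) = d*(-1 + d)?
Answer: 19 + 80*I/3 ≈ 19.0 + 26.667*I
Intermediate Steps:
q(d) = -d*(-1 + d)/9
w(B) = -3 + B**(3/2)*(1 - B)/9 (w(B) = -3 + (B*(1 - B)/9)*sqrt(B) = -3 + B**(3/2)*(1 - B)/9)
N = 1
N + w(L)*(-6) = 1 + (-3 + (-4)**(3/2)*(1 - 1*(-4))/9)*(-6) = 1 + (-3 + (-8*I)*(1 + 4)/9)*(-6) = 1 + (-3 + (1/9)*(-8*I)*5)*(-6) = 1 + (-3 - 40*I/9)*(-6) = 1 + (18 + 80*I/3) = 19 + 80*I/3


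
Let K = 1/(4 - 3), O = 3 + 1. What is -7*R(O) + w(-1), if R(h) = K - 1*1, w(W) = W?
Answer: -1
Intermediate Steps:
O = 4
K = 1 (K = 1/1 = 1)
R(h) = 0 (R(h) = 1 - 1*1 = 1 - 1 = 0)
-7*R(O) + w(-1) = -7*0 - 1 = 0 - 1 = -1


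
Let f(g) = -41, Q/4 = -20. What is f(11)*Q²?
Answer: -262400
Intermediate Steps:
Q = -80 (Q = 4*(-20) = -80)
f(11)*Q² = -41*(-80)² = -41*6400 = -262400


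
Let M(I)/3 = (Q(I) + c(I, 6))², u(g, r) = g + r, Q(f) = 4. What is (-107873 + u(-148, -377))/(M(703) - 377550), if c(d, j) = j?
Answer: 54199/188625 ≈ 0.28734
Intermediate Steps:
M(I) = 300 (M(I) = 3*(4 + 6)² = 3*10² = 3*100 = 300)
(-107873 + u(-148, -377))/(M(703) - 377550) = (-107873 + (-148 - 377))/(300 - 377550) = (-107873 - 525)/(-377250) = -108398*(-1/377250) = 54199/188625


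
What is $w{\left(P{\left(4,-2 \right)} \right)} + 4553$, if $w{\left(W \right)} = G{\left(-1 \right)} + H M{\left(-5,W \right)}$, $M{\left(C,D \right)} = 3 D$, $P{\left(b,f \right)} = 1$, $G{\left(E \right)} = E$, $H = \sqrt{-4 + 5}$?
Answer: $4555$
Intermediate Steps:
$H = 1$ ($H = \sqrt{1} = 1$)
$w{\left(W \right)} = -1 + 3 W$ ($w{\left(W \right)} = -1 + 1 \cdot 3 W = -1 + 3 W$)
$w{\left(P{\left(4,-2 \right)} \right)} + 4553 = \left(-1 + 3 \cdot 1\right) + 4553 = \left(-1 + 3\right) + 4553 = 2 + 4553 = 4555$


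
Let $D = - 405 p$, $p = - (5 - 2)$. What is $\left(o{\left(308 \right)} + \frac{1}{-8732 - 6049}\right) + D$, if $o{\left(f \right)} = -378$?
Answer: $\frac{12371696}{14781} \approx 837.0$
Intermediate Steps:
$p = -3$ ($p = \left(-1\right) 3 = -3$)
$D = 1215$ ($D = \left(-405\right) \left(-3\right) = 1215$)
$\left(o{\left(308 \right)} + \frac{1}{-8732 - 6049}\right) + D = \left(-378 + \frac{1}{-8732 - 6049}\right) + 1215 = \left(-378 + \frac{1}{-14781}\right) + 1215 = \left(-378 - \frac{1}{14781}\right) + 1215 = - \frac{5587219}{14781} + 1215 = \frac{12371696}{14781}$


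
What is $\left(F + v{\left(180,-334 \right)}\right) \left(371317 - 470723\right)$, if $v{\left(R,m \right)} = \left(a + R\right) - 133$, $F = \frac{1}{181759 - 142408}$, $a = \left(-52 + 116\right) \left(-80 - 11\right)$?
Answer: $\frac{22598038148756}{39351} \approx 5.7427 \cdot 10^{8}$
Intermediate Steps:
$a = -5824$ ($a = 64 \left(-91\right) = -5824$)
$F = \frac{1}{39351} \approx 2.5412 \cdot 10^{-5}$
$v{\left(R,m \right)} = -5957 + R$ ($v{\left(R,m \right)} = \left(-5824 + R\right) - 133 = -5957 + R$)
$\left(F + v{\left(180,-334 \right)}\right) \left(371317 - 470723\right) = \left(\frac{1}{39351} + \left(-5957 + 180\right)\right) \left(371317 - 470723\right) = \left(\frac{1}{39351} - 5777\right) \left(-99406\right) = \left(- \frac{227330726}{39351}\right) \left(-99406\right) = \frac{22598038148756}{39351}$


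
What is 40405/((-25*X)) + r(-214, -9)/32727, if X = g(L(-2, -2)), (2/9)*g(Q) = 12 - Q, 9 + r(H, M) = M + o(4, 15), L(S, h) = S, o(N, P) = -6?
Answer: -88158149/3436335 ≈ -25.655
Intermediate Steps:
r(H, M) = -15 + M (r(H, M) = -9 + (M - 6) = -9 + (-6 + M) = -15 + M)
g(Q) = 54 - 9*Q/2 (g(Q) = 9*(12 - Q)/2 = 54 - 9*Q/2)
X = 63 (X = 54 - 9/2*(-2) = 54 + 9 = 63)
40405/((-25*X)) + r(-214, -9)/32727 = 40405/((-25*63)) + (-15 - 9)/32727 = 40405/(-1575) - 24*1/32727 = 40405*(-1/1575) - 8/10909 = -8081/315 - 8/10909 = -88158149/3436335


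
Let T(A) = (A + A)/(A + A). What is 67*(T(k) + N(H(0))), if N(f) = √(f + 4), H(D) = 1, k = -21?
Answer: 67 + 67*√5 ≈ 216.82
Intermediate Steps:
N(f) = √(4 + f)
T(A) = 1 (T(A) = (2*A)/((2*A)) = (2*A)*(1/(2*A)) = 1)
67*(T(k) + N(H(0))) = 67*(1 + √(4 + 1)) = 67*(1 + √5) = 67 + 67*√5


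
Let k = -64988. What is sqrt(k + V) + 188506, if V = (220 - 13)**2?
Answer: 188506 + 13*I*sqrt(131) ≈ 1.8851e+5 + 148.79*I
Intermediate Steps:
V = 42849 (V = 207**2 = 42849)
sqrt(k + V) + 188506 = sqrt(-64988 + 42849) + 188506 = sqrt(-22139) + 188506 = 13*I*sqrt(131) + 188506 = 188506 + 13*I*sqrt(131)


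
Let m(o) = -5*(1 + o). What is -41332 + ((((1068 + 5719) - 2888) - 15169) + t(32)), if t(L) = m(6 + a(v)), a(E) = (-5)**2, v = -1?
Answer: -52762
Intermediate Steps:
a(E) = 25
m(o) = -5 - 5*o
t(L) = -160 (t(L) = -5 - 5*(6 + 25) = -5 - 5*31 = -5 - 155 = -160)
-41332 + ((((1068 + 5719) - 2888) - 15169) + t(32)) = -41332 + ((((1068 + 5719) - 2888) - 15169) - 160) = -41332 + (((6787 - 2888) - 15169) - 160) = -41332 + ((3899 - 15169) - 160) = -41332 + (-11270 - 160) = -41332 - 11430 = -52762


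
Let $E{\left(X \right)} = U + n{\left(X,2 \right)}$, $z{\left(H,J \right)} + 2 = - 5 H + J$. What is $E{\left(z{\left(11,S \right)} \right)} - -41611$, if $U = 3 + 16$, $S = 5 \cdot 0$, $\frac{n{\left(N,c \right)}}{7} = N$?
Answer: $41231$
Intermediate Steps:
$n{\left(N,c \right)} = 7 N$
$S = 0$
$z{\left(H,J \right)} = -2 + J - 5 H$ ($z{\left(H,J \right)} = -2 - \left(- J + 5 H\right) = -2 + J - 5 H$)
$U = 19$
$E{\left(X \right)} = 19 + 7 X$
$E{\left(z{\left(11,S \right)} \right)} - -41611 = \left(19 + 7 \left(-2 + 0 - 55\right)\right) - -41611 = \left(19 + 7 \left(-2 + 0 - 55\right)\right) + 41611 = \left(19 + 7 \left(-57\right)\right) + 41611 = \left(19 - 399\right) + 41611 = -380 + 41611 = 41231$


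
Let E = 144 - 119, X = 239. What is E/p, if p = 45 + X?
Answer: 25/284 ≈ 0.088028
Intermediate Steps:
p = 284 (p = 45 + 239 = 284)
E = 25
E/p = 25/284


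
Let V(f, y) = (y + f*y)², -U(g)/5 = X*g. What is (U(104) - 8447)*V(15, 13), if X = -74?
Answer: 1299347712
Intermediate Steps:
U(g) = 370*g (U(g) = -(-370)*g = 370*g)
(U(104) - 8447)*V(15, 13) = (370*104 - 8447)*(13²*(1 + 15)²) = (38480 - 8447)*(169*16²) = 30033*(169*256) = 30033*43264 = 1299347712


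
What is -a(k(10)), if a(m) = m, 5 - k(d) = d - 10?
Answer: -5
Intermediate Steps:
k(d) = 15 - d (k(d) = 5 - (d - 10) = 5 - (-10 + d) = 5 + (10 - d) = 15 - d)
-a(k(10)) = -(15 - 1*10) = -(15 - 10) = -1*5 = -5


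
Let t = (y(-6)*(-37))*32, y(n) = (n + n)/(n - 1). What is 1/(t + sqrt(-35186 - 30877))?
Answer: -33152/68368117 - 931*I*sqrt(183)/205104351 ≈ -0.0004849 - 6.1405e-5*I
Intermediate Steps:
y(n) = 2*n/(-1 + n) (y(n) = (2*n)/(-1 + n) = 2*n/(-1 + n))
t = -14208/7 (t = ((2*(-6)/(-1 - 6))*(-37))*32 = ((2*(-6)/(-7))*(-37))*32 = ((2*(-6)*(-1/7))*(-37))*32 = ((12/7)*(-37))*32 = -444/7*32 = -14208/7 ≈ -2029.7)
1/(t + sqrt(-35186 - 30877)) = 1/(-14208/7 + sqrt(-35186 - 30877)) = 1/(-14208/7 + sqrt(-66063)) = 1/(-14208/7 + 19*I*sqrt(183))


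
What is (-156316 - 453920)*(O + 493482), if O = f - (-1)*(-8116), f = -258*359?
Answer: -239666527584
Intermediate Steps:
f = -92622
O = -100738 (O = -92622 - (-1)*(-8116) = -92622 - 1*8116 = -92622 - 8116 = -100738)
(-156316 - 453920)*(O + 493482) = (-156316 - 453920)*(-100738 + 493482) = -610236*392744 = -239666527584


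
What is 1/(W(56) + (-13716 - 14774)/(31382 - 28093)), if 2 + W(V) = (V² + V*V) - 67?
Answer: 299/1852107 ≈ 0.00016144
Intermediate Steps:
W(V) = -69 + 2*V² (W(V) = -2 + ((V² + V*V) - 67) = -2 + ((V² + V²) - 67) = -2 + (2*V² - 67) = -2 + (-67 + 2*V²) = -69 + 2*V²)
1/(W(56) + (-13716 - 14774)/(31382 - 28093)) = 1/((-69 + 2*56²) + (-13716 - 14774)/(31382 - 28093)) = 1/((-69 + 2*3136) - 28490/3289) = 1/((-69 + 6272) - 28490*1/3289) = 1/(6203 - 2590/299) = 1/(1852107/299) = 299/1852107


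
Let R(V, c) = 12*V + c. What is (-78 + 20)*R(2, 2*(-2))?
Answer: -1160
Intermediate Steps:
R(V, c) = c + 12*V
(-78 + 20)*R(2, 2*(-2)) = (-78 + 20)*(2*(-2) + 12*2) = -58*(-4 + 24) = -58*20 = -1160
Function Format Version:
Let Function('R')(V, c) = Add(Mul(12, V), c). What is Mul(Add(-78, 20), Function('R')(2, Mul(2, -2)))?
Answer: -1160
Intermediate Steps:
Function('R')(V, c) = Add(c, Mul(12, V))
Mul(Add(-78, 20), Function('R')(2, Mul(2, -2))) = Mul(Add(-78, 20), Add(Mul(2, -2), Mul(12, 2))) = Mul(-58, Add(-4, 24)) = Mul(-58, 20) = -1160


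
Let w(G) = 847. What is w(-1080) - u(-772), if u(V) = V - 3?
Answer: 1622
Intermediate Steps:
u(V) = -3 + V
w(-1080) - u(-772) = 847 - (-3 - 772) = 847 - 1*(-775) = 847 + 775 = 1622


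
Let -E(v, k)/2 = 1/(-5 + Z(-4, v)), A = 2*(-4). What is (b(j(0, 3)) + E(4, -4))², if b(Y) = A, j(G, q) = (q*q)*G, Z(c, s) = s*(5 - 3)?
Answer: 676/9 ≈ 75.111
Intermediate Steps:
Z(c, s) = 2*s (Z(c, s) = s*2 = 2*s)
A = -8
j(G, q) = G*q² (j(G, q) = q²*G = G*q²)
E(v, k) = -2/(-5 + 2*v)
b(Y) = -8
(b(j(0, 3)) + E(4, -4))² = (-8 - 2/(-5 + 2*4))² = (-8 - 2/(-5 + 8))² = (-8 - 2/3)² = (-8 - 2*⅓)² = (-8 - ⅔)² = (-26/3)² = 676/9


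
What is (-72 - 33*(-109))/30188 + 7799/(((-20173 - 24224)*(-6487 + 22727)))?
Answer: 635328806447/5441441942160 ≈ 0.11676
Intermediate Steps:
(-72 - 33*(-109))/30188 + 7799/(((-20173 - 24224)*(-6487 + 22727))) = (-72 + 3597)*(1/30188) + 7799/((-44397*16240)) = 3525*(1/30188) + 7799/(-721007280) = 3525/30188 + 7799*(-1/721007280) = 3525/30188 - 7799/721007280 = 635328806447/5441441942160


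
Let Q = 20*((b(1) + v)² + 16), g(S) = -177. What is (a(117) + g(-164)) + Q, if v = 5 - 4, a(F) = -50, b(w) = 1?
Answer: 173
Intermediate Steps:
v = 1
Q = 400 (Q = 20*((1 + 1)² + 16) = 20*(2² + 16) = 20*(4 + 16) = 20*20 = 400)
(a(117) + g(-164)) + Q = (-50 - 177) + 400 = -227 + 400 = 173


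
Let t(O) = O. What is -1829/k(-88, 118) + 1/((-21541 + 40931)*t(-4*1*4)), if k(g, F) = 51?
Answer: -567429011/15822240 ≈ -35.863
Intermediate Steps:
-1829/k(-88, 118) + 1/((-21541 + 40931)*t(-4*1*4)) = -1829/51 + 1/((-21541 + 40931)*((-4*1*4))) = -1829*1/51 + 1/(19390*((-4*4))) = -1829/51 + (1/19390)/(-16) = -1829/51 + (1/19390)*(-1/16) = -1829/51 - 1/310240 = -567429011/15822240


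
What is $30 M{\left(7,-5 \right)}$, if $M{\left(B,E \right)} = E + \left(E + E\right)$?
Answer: $-450$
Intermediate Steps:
$M{\left(B,E \right)} = 3 E$ ($M{\left(B,E \right)} = E + 2 E = 3 E$)
$30 M{\left(7,-5 \right)} = 30 \cdot 3 \left(-5\right) = 30 \left(-15\right) = -450$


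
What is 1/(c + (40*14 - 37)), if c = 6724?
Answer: 1/7247 ≈ 0.00013799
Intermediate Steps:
1/(c + (40*14 - 37)) = 1/(6724 + (40*14 - 37)) = 1/(6724 + (560 - 37)) = 1/(6724 + 523) = 1/7247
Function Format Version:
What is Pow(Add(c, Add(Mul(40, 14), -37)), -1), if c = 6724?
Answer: Rational(1, 7247) ≈ 0.00013799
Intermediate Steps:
Pow(Add(c, Add(Mul(40, 14), -37)), -1) = Pow(Add(6724, Add(Mul(40, 14), -37)), -1) = Pow(Add(6724, Add(560, -37)), -1) = Pow(Add(6724, 523), -1) = Pow(7247, -1) = Rational(1, 7247)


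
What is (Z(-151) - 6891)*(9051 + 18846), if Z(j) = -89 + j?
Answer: -198933507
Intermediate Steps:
(Z(-151) - 6891)*(9051 + 18846) = ((-89 - 151) - 6891)*(9051 + 18846) = (-240 - 6891)*27897 = -7131*27897 = -198933507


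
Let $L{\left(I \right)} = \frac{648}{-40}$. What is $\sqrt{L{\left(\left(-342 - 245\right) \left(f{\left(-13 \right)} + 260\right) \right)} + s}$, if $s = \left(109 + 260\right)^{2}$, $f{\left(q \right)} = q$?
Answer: $\frac{18 \sqrt{10505}}{5} \approx 368.98$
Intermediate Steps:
$L{\left(I \right)} = - \frac{81}{5}$ ($L{\left(I \right)} = 648 \left(- \frac{1}{40}\right) = - \frac{81}{5}$)
$s = 136161$ ($s = 369^{2} = 136161$)
$\sqrt{L{\left(\left(-342 - 245\right) \left(f{\left(-13 \right)} + 260\right) \right)} + s} = \sqrt{- \frac{81}{5} + 136161} = \sqrt{\frac{680724}{5}} = \frac{18 \sqrt{10505}}{5}$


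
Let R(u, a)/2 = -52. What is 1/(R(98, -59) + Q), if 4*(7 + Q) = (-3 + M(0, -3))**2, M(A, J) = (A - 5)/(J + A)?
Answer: -9/995 ≈ -0.0090452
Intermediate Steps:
M(A, J) = (-5 + A)/(A + J)
Q = -59/9 (Q = -7 + (-3 + (-5 + 0)/(0 - 3))**2/4 = -7 + (-3 - 5/(-3))**2/4 = -7 + (-3 - 1/3*(-5))**2/4 = -7 + (-3 + 5/3)**2/4 = -7 + (-4/3)**2/4 = -7 + (1/4)*(16/9) = -7 + 4/9 = -59/9 ≈ -6.5556)
R(u, a) = -104 (R(u, a) = 2*(-52) = -104)
1/(R(98, -59) + Q) = 1/(-104 - 59/9) = 1/(-995/9) = -9/995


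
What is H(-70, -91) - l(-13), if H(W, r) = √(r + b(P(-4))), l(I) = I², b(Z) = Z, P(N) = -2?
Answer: -169 + I*√93 ≈ -169.0 + 9.6436*I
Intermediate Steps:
H(W, r) = √(-2 + r) (H(W, r) = √(r - 2) = √(-2 + r))
H(-70, -91) - l(-13) = √(-2 - 91) - 1*(-13)² = √(-93) - 1*169 = I*√93 - 169 = -169 + I*√93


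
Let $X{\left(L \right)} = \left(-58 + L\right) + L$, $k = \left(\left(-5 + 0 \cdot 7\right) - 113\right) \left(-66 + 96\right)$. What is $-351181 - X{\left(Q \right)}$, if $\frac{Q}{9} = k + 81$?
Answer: $-288861$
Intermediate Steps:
$k = -3540$ ($k = \left(\left(-5 + 0\right) - 113\right) 30 = \left(-5 - 113\right) 30 = \left(-118\right) 30 = -3540$)
$Q = -31131$ ($Q = 9 \left(-3540 + 81\right) = 9 \left(-3459\right) = -31131$)
$X{\left(L \right)} = -58 + 2 L$
$-351181 - X{\left(Q \right)} = -351181 - \left(-58 + 2 \left(-31131\right)\right) = -351181 - \left(-58 - 62262\right) = -351181 - -62320 = -351181 + 62320 = -288861$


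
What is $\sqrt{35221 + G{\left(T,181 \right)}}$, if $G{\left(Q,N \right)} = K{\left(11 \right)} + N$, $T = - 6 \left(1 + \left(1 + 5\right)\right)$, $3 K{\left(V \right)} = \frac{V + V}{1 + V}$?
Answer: $\frac{\sqrt{1274494}}{6} \approx 188.16$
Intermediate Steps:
$K{\left(V \right)} = \frac{2 V}{3 \left(1 + V\right)}$ ($K{\left(V \right)} = \frac{\left(V + V\right) \frac{1}{1 + V}}{3} = \frac{2 V \frac{1}{1 + V}}{3} = \frac{2 V}{3 \left(1 + V\right)}$)
$T = -42$ ($T = - 6 \left(1 + 6\right) = \left(-6\right) 7 = -42$)
$G{\left(Q,N \right)} = \frac{11}{18} + N$ ($G{\left(Q,N \right)} = \frac{2}{3} \cdot 11 \frac{1}{1 + 11} + N = \frac{2}{3} \cdot 11 \cdot \frac{1}{12} + N = \frac{11}{18} + N$)
$\sqrt{35221 + G{\left(T,181 \right)}} = \sqrt{35221 + \left(\frac{11}{18} + 181\right)} = \sqrt{35221 + \frac{3269}{18}} = \sqrt{\frac{637247}{18}} = \frac{\sqrt{1274494}}{6}$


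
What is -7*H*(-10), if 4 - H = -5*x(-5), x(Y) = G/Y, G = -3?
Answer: 490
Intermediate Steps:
x(Y) = -3/Y
H = 7 (H = 4 - (-5)*(-3/(-5)) = 4 - (-5)*(-3*(-1/5)) = 4 - (-5)*3/5 = 4 - 1*(-3) = 4 + 3 = 7)
-7*H*(-10) = -7*7*(-10) = -49*(-10) = 490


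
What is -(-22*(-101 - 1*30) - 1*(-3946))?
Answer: -6828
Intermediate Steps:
-(-22*(-101 - 1*30) - 1*(-3946)) = -(-22*(-101 - 30) + 3946) = -(-22*(-131) + 3946) = -(2882 + 3946) = -1*6828 = -6828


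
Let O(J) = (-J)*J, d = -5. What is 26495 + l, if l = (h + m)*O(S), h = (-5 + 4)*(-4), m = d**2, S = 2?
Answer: 26379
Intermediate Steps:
O(J) = -J**2
m = 25 (m = (-5)**2 = 25)
h = 4 (h = -1*(-4) = 4)
l = -116 (l = (4 + 25)*(-1*2**2) = 29*(-1*4) = 29*(-4) = -116)
26495 + l = 26495 - 116 = 26379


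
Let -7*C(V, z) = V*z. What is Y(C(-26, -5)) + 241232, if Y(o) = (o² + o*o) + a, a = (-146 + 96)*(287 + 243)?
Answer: 10555668/49 ≈ 2.1542e+5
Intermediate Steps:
C(V, z) = -V*z/7
a = -26500 (a = -50*530 = -26500)
Y(o) = -26500 + 2*o² (Y(o) = (o² + o*o) - 26500 = (o² + o²) - 26500 = 2*o² - 26500 = -26500 + 2*o²)
Y(C(-26, -5)) + 241232 = (-26500 + 2*(-⅐*(-26)*(-5))²) + 241232 = (-26500 + 2*(-130/7)²) + 241232 = (-26500 + 2*(16900/49)) + 241232 = (-26500 + 33800/49) + 241232 = -1264700/49 + 241232 = 10555668/49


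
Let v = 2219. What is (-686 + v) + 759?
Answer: 2292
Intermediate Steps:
(-686 + v) + 759 = (-686 + 2219) + 759 = 1533 + 759 = 2292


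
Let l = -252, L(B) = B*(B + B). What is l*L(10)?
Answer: -50400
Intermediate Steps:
L(B) = 2*B² (L(B) = B*(2*B) = 2*B²)
l*L(10) = -504*10² = -504*100 = -252*200 = -50400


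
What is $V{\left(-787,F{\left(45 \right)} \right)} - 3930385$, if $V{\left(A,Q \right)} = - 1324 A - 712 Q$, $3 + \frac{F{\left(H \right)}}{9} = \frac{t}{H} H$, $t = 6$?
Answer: $-2907621$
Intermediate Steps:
$F{\left(H \right)} = 27$ ($F{\left(H \right)} = -27 + 9 \frac{6}{H} H = -27 + 9 \cdot 6 = -27 + 54 = 27$)
$V{\left(-787,F{\left(45 \right)} \right)} - 3930385 = \left(\left(-1324\right) \left(-787\right) - 19224\right) - 3930385 = \left(1041988 - 19224\right) - 3930385 = 1022764 - 3930385 = -2907621$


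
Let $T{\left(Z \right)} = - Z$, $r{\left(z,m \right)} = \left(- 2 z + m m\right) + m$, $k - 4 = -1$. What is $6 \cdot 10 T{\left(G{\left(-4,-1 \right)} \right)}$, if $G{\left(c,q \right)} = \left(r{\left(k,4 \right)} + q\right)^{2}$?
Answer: $-10140$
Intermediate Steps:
$k = 3$ ($k = 4 - 1 = 3$)
$r{\left(z,m \right)} = m + m^{2} - 2 z$ ($r{\left(z,m \right)} = \left(- 2 z + m^{2}\right) + m = \left(m^{2} - 2 z\right) + m = m + m^{2} - 2 z$)
$G{\left(c,q \right)} = \left(14 + q\right)^{2}$ ($G{\left(c,q \right)} = \left(\left(4 + 4^{2} - 6\right) + q\right)^{2} = \left(\left(4 + 16 - 6\right) + q\right)^{2} = \left(14 + q\right)^{2}$)
$6 \cdot 10 T{\left(G{\left(-4,-1 \right)} \right)} = 6 \cdot 10 \left(- \left(14 - 1\right)^{2}\right) = 60 \left(- 13^{2}\right) = 60 \left(\left(-1\right) 169\right) = 60 \left(-169\right) = -10140$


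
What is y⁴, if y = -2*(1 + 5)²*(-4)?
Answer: 6879707136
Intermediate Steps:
y = 288 (y = -2*6²*(-4) = -2*36*(-4) = -72*(-4) = 288)
y⁴ = 288⁴ = 6879707136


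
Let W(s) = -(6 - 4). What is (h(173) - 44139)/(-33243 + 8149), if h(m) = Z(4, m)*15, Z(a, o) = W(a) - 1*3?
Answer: 22107/12547 ≈ 1.7619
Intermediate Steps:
W(s) = -2 (W(s) = -1*2 = -2)
Z(a, o) = -5 (Z(a, o) = -2 - 1*3 = -2 - 3 = -5)
h(m) = -75 (h(m) = -5*15 = -75)
(h(173) - 44139)/(-33243 + 8149) = (-75 - 44139)/(-33243 + 8149) = -44214/(-25094) = -44214*(-1/25094) = 22107/12547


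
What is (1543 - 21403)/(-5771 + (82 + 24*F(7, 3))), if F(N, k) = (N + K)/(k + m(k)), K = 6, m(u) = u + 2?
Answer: 1986/565 ≈ 3.5150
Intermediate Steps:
m(u) = 2 + u
F(N, k) = (6 + N)/(2 + 2*k) (F(N, k) = (N + 6)/(k + (2 + k)) = (6 + N)/(2 + 2*k))
(1543 - 21403)/(-5771 + (82 + 24*F(7, 3))) = (1543 - 21403)/(-5771 + (82 + 24*((6 + 7)/(2*(1 + 3))))) = -19860/(-5771 + (82 + 24*((½)*13/4))) = -19860/(-5771 + (82 + 24*((½)*(¼)*13))) = -19860/(-5771 + (82 + 24*(13/8))) = -19860/(-5771 + (82 + 39)) = -19860/(-5771 + 121) = -19860/(-5650) = -19860*(-1/5650) = 1986/565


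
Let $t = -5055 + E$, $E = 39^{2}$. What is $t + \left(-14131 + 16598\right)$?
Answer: $-1067$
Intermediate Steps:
$E = 1521$
$t = -3534$ ($t = -5055 + 1521 = -3534$)
$t + \left(-14131 + 16598\right) = -3534 + \left(-14131 + 16598\right) = -3534 + 2467 = -1067$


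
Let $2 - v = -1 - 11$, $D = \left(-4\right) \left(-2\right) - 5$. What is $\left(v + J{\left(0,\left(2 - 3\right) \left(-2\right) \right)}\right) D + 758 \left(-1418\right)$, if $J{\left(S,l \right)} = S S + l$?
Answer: $-1074796$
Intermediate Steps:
$J{\left(S,l \right)} = l + S^{2}$ ($J{\left(S,l \right)} = S^{2} + l = l + S^{2}$)
$D = 3$ ($D = 8 - 5 = 3$)
$v = 14$ ($v = 2 - \left(-1 - 11\right) = 2 - -12 = 2 + 12 = 14$)
$\left(v + J{\left(0,\left(2 - 3\right) \left(-2\right) \right)}\right) D + 758 \left(-1418\right) = \left(14 + \left(\left(2 - 3\right) \left(-2\right) + 0^{2}\right)\right) 3 + 758 \left(-1418\right) = \left(14 + \left(\left(-1\right) \left(-2\right) + 0\right)\right) 3 - 1074844 = \left(14 + \left(2 + 0\right)\right) 3 - 1074844 = \left(14 + 2\right) 3 - 1074844 = 16 \cdot 3 - 1074844 = 48 - 1074844 = -1074796$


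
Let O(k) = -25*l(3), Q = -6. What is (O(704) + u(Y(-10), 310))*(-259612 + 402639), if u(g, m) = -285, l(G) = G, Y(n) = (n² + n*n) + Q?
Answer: -51489720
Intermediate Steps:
Y(n) = -6 + 2*n² (Y(n) = (n² + n*n) - 6 = (n² + n²) - 6 = 2*n² - 6 = -6 + 2*n²)
O(k) = -75 (O(k) = -25*3 = -75)
(O(704) + u(Y(-10), 310))*(-259612 + 402639) = (-75 - 285)*(-259612 + 402639) = -360*143027 = -51489720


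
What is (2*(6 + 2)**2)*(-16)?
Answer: -2048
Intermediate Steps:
(2*(6 + 2)**2)*(-16) = (2*8**2)*(-16) = (2*64)*(-16) = 128*(-16) = -2048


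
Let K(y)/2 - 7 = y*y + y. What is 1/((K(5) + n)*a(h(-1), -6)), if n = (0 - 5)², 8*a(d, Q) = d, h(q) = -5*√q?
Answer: 8*I/495 ≈ 0.016162*I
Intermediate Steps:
K(y) = 14 + 2*y + 2*y² (K(y) = 14 + 2*(y*y + y) = 14 + 2*(y² + y) = 14 + 2*(y + y²) = 14 + (2*y + 2*y²) = 14 + 2*y + 2*y²)
a(d, Q) = d/8
n = 25 (n = (-5)² = 25)
1/((K(5) + n)*a(h(-1), -6)) = 1/(((14 + 2*5 + 2*5²) + 25)*((-5*I)/8)) = 1/(((14 + 10 + 2*25) + 25)*((-5*I)/8)) = 1/(((14 + 10 + 50) + 25)*(-5*I/8)) = 1/((74 + 25)*(-5*I/8)) = 1/(99*(-5*I/8)) = 1/(-495*I/8) = 8*I/495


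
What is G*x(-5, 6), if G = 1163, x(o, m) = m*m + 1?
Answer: 43031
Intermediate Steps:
x(o, m) = 1 + m² (x(o, m) = m² + 1 = 1 + m²)
G*x(-5, 6) = 1163*(1 + 6²) = 1163*(1 + 36) = 1163*37 = 43031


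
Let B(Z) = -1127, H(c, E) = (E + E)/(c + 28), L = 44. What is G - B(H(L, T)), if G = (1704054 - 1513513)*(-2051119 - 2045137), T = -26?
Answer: -780504713369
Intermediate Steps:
H(c, E) = 2*E/(28 + c) (H(c, E) = (2*E)/(28 + c) = 2*E/(28 + c))
G = -780504714496 (G = 190541*(-4096256) = -780504714496)
G - B(H(L, T)) = -780504714496 - 1*(-1127) = -780504714496 + 1127 = -780504713369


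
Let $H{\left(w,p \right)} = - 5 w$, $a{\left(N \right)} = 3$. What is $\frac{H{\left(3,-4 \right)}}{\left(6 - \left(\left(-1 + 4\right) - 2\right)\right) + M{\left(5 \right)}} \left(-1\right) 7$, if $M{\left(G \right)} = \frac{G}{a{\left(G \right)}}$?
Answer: $\frac{63}{4} \approx 15.75$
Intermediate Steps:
$M{\left(G \right)} = \frac{G}{3}$
$\frac{H{\left(3,-4 \right)}}{\left(6 - \left(\left(-1 + 4\right) - 2\right)\right) + M{\left(5 \right)}} \left(-1\right) 7 = \frac{\left(-5\right) 3}{\left(6 - \left(\left(-1 + 4\right) - 2\right)\right) + \frac{1}{3} \cdot 5} \left(-1\right) 7 = - \frac{15}{\left(6 - \left(3 - 2\right)\right) + \frac{5}{3}} \left(-1\right) 7 = - \frac{15}{\left(6 - 1\right) + \frac{5}{3}} \left(-1\right) 7 = - \frac{15}{5 + \frac{5}{3}} \left(-1\right) 7 = - \frac{15}{\frac{20}{3}} \left(-1\right) 7 = \left(-15\right) \frac{3}{20} \left(-1\right) 7 = \left(- \frac{9}{4}\right) \left(-1\right) 7 = \frac{9}{4} \cdot 7 = \frac{63}{4}$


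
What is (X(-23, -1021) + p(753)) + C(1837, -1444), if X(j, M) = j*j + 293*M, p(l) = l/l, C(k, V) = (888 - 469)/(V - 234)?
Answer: -501089813/1678 ≈ -2.9862e+5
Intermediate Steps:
C(k, V) = 419/(-234 + V)
p(l) = 1
X(j, M) = j² + 293*M
(X(-23, -1021) + p(753)) + C(1837, -1444) = (((-23)² + 293*(-1021)) + 1) + 419/(-234 - 1444) = ((529 - 299153) + 1) + 419/(-1678) = (-298624 + 1) + 419*(-1/1678) = -298623 - 419/1678 = -501089813/1678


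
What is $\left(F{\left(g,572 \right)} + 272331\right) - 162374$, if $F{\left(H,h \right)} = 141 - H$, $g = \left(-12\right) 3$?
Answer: $110134$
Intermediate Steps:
$g = -36$
$\left(F{\left(g,572 \right)} + 272331\right) - 162374 = \left(\left(141 - -36\right) + 272331\right) - 162374 = \left(\left(141 + 36\right) + 272331\right) - 162374 = \left(177 + 272331\right) - 162374 = 272508 - 162374 = 110134$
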